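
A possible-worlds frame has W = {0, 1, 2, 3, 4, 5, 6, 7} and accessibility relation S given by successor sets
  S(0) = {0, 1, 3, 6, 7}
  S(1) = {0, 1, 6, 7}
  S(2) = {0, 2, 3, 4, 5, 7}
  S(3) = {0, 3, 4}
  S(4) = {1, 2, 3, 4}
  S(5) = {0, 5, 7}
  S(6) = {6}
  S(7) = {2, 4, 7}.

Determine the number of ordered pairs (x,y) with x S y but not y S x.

Enumerating: (0,6), (0,7), (1,6), (1,7), (2,0), (2,3), (2,5), (4,1), (5,0), (5,7), (7,4).

11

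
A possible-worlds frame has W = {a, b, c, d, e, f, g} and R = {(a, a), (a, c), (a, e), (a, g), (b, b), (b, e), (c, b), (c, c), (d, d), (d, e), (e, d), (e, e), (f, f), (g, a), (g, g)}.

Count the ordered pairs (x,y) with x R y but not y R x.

Enumerating: (a,c), (a,e), (b,e), (c,b).

4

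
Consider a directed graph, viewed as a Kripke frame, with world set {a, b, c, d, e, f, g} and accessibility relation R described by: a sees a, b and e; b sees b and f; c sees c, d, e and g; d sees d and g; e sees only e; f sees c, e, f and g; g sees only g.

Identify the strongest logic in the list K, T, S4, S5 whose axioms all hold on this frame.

Reflexive (axiom T): yes — every world is R-related to itself.
Transitive (axiom 4): no — a R b and b R f, but not a R f.
Euclidean (axiom 5): no — a R b and a R e, but not b R e.
So F validates K, T; S4 would additionally require R to be transitive. The strongest is T.

T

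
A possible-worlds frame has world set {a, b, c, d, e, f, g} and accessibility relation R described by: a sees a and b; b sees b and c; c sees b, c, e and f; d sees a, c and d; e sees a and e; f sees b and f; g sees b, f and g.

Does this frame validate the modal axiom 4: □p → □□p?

Axiom 4 corresponds to the accessibility relation being transitive.
Transitive: no — a R b and b R c, but not a R c.

No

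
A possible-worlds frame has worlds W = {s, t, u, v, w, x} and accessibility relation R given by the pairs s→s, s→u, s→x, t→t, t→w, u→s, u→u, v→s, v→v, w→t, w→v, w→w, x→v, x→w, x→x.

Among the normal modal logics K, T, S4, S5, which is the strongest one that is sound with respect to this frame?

Reflexive (axiom T): yes — every world is R-related to itself.
Transitive (axiom 4): no — s R x and x R v, but not s R v.
Euclidean (axiom 5): no — s R u and s R x, but not u R x.
So F validates K, T; S4 would additionally require R to be transitive. The strongest is T.

T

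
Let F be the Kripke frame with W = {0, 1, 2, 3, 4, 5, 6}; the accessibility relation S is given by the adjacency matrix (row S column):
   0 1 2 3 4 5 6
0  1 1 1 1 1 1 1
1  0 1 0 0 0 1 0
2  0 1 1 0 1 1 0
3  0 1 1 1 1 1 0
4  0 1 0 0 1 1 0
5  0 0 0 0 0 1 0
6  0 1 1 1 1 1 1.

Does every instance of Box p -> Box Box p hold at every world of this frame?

Yes

Axiom 4 corresponds to the accessibility relation being transitive.
Transitive: yes — every two-step S-path is closed by a direct edge.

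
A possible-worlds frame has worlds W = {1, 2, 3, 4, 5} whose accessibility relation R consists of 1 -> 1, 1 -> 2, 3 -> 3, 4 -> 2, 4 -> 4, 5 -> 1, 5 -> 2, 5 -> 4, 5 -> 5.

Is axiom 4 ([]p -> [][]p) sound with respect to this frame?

Yes

By correspondence theory, 4 is valid on a frame iff R is transitive.
Transitive: yes — every two-step R-path is closed by a direct edge.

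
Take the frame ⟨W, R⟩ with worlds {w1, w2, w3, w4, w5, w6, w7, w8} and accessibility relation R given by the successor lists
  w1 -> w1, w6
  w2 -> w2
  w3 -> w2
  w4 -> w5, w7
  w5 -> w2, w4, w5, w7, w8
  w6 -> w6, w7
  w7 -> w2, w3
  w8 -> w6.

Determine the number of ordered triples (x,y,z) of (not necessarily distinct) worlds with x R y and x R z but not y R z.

23

Enumerating: (w1,w6,w1), (w4,w7,w5), (w4,w7,w7), (w5,w2,w4), (w5,w2,w5), (w5,w2,w7), (w5,w2,w8), (w5,w4,w2), (w5,w4,w4), (w5,w4,w8), (w5,w7,w4), (w5,w7,w5), … and 11 more.
Total: 23.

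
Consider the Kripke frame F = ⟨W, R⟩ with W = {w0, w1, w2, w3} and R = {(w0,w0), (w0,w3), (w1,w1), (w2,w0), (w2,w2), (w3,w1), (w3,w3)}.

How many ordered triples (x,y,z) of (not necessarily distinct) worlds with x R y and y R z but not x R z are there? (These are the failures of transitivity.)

Enumerating: (w0,w3,w1), (w2,w0,w3).

2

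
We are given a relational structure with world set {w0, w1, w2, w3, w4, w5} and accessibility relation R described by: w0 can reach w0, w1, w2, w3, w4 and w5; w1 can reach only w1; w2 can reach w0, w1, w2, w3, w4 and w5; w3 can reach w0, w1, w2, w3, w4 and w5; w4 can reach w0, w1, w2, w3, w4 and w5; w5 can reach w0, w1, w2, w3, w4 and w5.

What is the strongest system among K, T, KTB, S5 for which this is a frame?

Reflexive (axiom T): yes — every world is R-related to itself.
Symmetric (axiom B): no — w0 R w1 but not w1 R w0.
Euclidean (axiom 5): no — w0 R w1 and w0 R w2, but not w1 R w2.
So F validates K, T; KTB would additionally require R to be symmetric. The strongest is T.

T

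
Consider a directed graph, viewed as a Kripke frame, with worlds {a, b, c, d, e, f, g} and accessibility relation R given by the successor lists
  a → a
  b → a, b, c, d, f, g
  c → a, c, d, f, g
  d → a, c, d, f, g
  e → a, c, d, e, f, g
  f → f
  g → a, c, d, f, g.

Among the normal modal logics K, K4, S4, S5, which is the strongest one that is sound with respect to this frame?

S4

Transitive (axiom 4): yes — every two-step R-path is closed by a direct edge.
Reflexive (axiom T): yes — every world is R-related to itself.
Euclidean (axiom 5): no — b R a and b R c, but not a R c.
So F validates K, K4, S4; S5 would additionally require R to be Euclidean. The strongest is S4.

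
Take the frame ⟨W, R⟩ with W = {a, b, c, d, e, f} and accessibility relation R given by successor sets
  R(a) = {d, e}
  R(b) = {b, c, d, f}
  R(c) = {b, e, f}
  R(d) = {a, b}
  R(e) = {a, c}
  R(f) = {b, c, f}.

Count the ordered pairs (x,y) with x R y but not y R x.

0

R is symmetric; there are no such tuples.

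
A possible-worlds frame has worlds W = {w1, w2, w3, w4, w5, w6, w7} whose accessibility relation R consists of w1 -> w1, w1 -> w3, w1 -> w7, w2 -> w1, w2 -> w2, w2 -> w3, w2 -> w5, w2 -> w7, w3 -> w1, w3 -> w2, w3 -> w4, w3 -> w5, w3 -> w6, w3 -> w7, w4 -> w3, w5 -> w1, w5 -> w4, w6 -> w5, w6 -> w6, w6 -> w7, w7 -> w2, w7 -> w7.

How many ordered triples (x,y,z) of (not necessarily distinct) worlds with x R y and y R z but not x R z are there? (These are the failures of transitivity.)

Enumerating: (w1,w3,w2), (w1,w3,w4), (w1,w3,w5), (w1,w3,w6), (w1,w7,w2), (w2,w3,w4), (w2,w3,w6), (w2,w5,w4), (w3,w1,w3), (w3,w2,w3), (w3,w4,w3), (w4,w3,w1), … and 14 more.
Total: 26.

26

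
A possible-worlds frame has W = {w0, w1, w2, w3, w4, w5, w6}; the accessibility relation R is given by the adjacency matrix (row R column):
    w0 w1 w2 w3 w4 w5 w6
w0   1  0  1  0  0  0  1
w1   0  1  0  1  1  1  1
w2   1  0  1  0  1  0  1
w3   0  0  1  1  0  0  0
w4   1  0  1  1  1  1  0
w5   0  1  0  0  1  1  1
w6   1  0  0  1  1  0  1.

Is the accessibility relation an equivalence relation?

Reflexive: yes — every world is R-related to itself.
Symmetric: no — w1 R w3 but not w3 R w1.
Transitive: no — w0 R w2 and w2 R w4, but not w0 R w4.
So R is not an equivalence relation.

No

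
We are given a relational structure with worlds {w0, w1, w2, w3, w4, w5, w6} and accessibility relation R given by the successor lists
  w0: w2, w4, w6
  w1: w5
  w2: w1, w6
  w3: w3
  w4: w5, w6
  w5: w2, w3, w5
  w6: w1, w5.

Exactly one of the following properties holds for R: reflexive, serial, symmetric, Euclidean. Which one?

Reflexive: no — w0 is not related to itself.
Serial: yes — every world has a successor (e.g. w0 R w2).
Symmetric: no — w0 R w2 but not w2 R w0.
Euclidean: no — w0 R w2 and w0 R w4, but not w2 R w4.
Only serial holds.

serial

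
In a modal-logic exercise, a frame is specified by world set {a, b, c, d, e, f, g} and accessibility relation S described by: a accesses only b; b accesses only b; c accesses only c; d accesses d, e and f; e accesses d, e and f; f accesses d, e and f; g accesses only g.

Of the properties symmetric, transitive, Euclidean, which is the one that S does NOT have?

Symmetric: no — a S b but not b S a.
Transitive: yes — every two-step S-path is closed by a direct edge.
Euclidean: yes — any two successors of a common world are S-related.
Only symmetric fails.

symmetric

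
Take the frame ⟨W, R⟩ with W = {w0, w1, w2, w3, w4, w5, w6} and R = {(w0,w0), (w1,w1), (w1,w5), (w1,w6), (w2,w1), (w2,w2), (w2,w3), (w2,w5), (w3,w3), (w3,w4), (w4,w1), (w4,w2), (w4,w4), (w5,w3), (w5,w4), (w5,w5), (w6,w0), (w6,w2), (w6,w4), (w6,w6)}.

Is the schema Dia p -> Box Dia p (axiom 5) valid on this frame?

The schema 5 characterises exactly the Euclidean frames.
Euclidean: no — w1 R w5 and w1 R w6, but not w5 R w6.

No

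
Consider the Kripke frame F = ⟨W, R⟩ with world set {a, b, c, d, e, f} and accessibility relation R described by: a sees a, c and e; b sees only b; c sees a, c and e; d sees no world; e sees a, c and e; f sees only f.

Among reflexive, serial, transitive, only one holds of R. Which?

transitive

Reflexive: no — d is not related to itself.
Serial: no — d has no R-successor.
Transitive: yes — every two-step R-path is closed by a direct edge.
Only transitive holds.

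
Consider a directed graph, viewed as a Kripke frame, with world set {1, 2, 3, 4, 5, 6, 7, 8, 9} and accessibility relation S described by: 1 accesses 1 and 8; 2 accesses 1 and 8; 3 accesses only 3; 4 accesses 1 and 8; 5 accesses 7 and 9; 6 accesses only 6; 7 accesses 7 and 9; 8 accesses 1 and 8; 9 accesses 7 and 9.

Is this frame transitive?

Yes

Transitive: yes — every two-step S-path is closed by a direct edge.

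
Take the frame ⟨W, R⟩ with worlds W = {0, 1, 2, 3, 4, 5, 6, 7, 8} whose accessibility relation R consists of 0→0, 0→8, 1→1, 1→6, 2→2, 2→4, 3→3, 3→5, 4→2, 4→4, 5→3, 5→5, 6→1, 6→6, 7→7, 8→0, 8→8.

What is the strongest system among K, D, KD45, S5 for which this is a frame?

S5

Serial (axiom D): yes — every world has a successor (e.g. 0 R 0).
Euclidean (axiom 5): yes — any two successors of a common world are R-related.
Transitive (axiom 4): yes — every two-step R-path is closed by a direct edge.
Reflexive (axiom T): yes — every world is R-related to itself.
So F validates K, D, KD45, S5. The strongest is S5.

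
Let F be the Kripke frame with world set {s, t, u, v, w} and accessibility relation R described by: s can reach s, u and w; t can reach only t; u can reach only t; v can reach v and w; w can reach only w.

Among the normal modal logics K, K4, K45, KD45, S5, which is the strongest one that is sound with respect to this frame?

Transitive (axiom 4): no — s R u and u R t, but not s R t.
Euclidean (axiom 5): no — s R u and s R w, but not u R w.
Serial (axiom D): yes — every world has a successor (e.g. s R s).
Reflexive (axiom T): no — u is not related to itself.
So F validates K; K4 would additionally require R to be transitive. The strongest is K.

K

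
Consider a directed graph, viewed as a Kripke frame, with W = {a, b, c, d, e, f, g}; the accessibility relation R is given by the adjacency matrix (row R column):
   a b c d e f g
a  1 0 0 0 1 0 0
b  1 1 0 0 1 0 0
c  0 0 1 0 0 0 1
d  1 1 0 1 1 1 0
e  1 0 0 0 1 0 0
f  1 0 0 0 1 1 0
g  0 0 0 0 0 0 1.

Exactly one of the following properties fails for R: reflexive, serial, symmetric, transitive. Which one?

Reflexive: yes — every world is R-related to itself.
Serial: yes — every world has a successor (e.g. a R a).
Symmetric: no — b R a but not a R b.
Transitive: yes — every two-step R-path is closed by a direct edge.
Only symmetric fails.

symmetric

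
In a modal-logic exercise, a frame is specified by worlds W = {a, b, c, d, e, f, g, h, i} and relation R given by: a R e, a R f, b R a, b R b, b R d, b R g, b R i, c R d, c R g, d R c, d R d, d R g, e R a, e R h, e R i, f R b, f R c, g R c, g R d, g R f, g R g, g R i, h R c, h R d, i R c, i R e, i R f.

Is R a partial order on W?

Reflexive: no — a is not related to itself.
Transitive: no — a R e and e R h, but not a R h.
Antisymmetric: no — a R e and e R a with a ≠ e.
So R is not a partial order.

No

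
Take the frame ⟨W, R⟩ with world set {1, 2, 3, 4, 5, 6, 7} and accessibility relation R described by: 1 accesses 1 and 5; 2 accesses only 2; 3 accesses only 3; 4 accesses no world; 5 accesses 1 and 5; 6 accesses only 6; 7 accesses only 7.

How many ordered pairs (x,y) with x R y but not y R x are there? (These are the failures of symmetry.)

R is symmetric; there are no such tuples.

0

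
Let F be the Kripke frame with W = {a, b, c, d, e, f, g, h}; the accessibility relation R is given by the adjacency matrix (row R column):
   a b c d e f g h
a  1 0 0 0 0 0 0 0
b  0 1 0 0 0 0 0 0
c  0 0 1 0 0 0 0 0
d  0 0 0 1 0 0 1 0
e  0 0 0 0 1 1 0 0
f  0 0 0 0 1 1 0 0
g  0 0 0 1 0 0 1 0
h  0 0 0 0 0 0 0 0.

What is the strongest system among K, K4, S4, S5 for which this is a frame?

Transitive (axiom 4): yes — every two-step R-path is closed by a direct edge.
Reflexive (axiom T): no — h is not related to itself.
Euclidean (axiom 5): yes — any two successors of a common world are R-related.
So F validates K, K4; S4 would additionally require R to be reflexive. The strongest is K4.

K4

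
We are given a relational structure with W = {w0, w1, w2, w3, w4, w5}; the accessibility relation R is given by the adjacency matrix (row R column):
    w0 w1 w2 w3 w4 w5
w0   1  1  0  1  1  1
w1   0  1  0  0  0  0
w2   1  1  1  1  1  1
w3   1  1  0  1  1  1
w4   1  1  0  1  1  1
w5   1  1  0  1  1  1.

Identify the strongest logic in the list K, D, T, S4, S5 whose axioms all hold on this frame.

S4

Serial (axiom D): yes — every world has a successor (e.g. w0 R w0).
Reflexive (axiom T): yes — every world is R-related to itself.
Transitive (axiom 4): yes — every two-step R-path is closed by a direct edge.
Euclidean (axiom 5): no — w0 R w1 and w0 R w3, but not w1 R w3.
So F validates K, D, T, S4; S5 would additionally require R to be Euclidean. The strongest is S4.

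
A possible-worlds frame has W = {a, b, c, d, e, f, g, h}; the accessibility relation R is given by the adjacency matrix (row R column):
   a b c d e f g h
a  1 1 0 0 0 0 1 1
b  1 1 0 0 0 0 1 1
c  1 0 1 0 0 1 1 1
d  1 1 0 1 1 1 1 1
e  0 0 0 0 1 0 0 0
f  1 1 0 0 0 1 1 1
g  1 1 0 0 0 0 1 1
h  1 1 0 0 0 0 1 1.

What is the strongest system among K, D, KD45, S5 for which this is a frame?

D

Serial (axiom D): yes — every world has a successor (e.g. a R a).
Euclidean (axiom 5): no — c R a and c R f, but not a R f.
Transitive (axiom 4): no — c R a and a R b, but not c R b.
Reflexive (axiom T): yes — every world is R-related to itself.
So F validates K, D; KD45 would additionally require R to be Euclidean and transitive. The strongest is D.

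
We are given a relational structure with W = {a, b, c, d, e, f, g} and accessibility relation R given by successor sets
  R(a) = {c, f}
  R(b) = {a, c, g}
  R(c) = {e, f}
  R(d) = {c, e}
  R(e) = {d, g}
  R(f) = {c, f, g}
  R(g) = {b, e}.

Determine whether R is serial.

Serial: yes — every world has a successor (e.g. a R c).

Yes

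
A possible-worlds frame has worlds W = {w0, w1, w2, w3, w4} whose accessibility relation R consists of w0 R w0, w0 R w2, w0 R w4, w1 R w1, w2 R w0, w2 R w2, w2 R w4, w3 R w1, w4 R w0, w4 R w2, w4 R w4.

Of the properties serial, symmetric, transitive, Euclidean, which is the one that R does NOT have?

Serial: yes — every world has a successor (e.g. w0 R w0).
Symmetric: no — w3 R w1 but not w1 R w3.
Transitive: yes — every two-step R-path is closed by a direct edge.
Euclidean: yes — any two successors of a common world are R-related.
Only symmetric fails.

symmetric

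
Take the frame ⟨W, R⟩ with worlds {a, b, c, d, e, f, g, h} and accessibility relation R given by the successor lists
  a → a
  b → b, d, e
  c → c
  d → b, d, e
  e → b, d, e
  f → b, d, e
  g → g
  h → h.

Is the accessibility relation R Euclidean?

Yes

Euclidean: yes — any two successors of a common world are R-related.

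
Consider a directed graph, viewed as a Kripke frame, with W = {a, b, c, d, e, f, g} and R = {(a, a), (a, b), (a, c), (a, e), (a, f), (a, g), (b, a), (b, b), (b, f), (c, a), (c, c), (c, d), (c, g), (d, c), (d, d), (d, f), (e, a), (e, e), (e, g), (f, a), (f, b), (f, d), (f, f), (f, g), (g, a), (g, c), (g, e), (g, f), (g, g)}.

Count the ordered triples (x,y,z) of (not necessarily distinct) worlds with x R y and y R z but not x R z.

Enumerating: (a,c,d), (a,f,d), (b,a,c), (b,a,e), (b,a,g), (b,f,d), (b,f,g), (c,a,b), (c,a,e), (c,a,f), (c,d,f), (c,g,e), … and 20 more.
Total: 32.

32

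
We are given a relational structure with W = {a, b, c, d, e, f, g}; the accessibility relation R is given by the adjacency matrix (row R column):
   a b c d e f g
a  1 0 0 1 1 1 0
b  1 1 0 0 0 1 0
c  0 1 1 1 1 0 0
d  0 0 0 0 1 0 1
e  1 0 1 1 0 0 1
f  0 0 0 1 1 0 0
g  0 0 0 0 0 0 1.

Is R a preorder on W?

No

Reflexive: no — d is not related to itself.
Transitive: no — a R d and d R g, but not a R g.
So R is not a preorder.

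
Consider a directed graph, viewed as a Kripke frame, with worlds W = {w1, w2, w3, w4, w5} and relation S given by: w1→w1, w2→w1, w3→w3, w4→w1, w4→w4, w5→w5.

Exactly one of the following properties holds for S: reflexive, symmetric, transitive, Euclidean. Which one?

Reflexive: no — w2 is not related to itself.
Symmetric: no — w2 S w1 but not w1 S w2.
Transitive: yes — every two-step S-path is closed by a direct edge.
Euclidean: no — w4 S w1 and w4 S w4, but not w1 S w4.
Only transitive holds.

transitive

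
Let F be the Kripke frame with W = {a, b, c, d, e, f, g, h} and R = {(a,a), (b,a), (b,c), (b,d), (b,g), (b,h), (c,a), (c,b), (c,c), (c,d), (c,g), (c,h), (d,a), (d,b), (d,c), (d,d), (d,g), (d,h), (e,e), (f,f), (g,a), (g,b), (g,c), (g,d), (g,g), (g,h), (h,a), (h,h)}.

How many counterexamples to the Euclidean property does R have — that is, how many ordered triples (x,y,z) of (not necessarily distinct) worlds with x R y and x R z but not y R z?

38

Enumerating: (b,a,c), (b,a,d), (b,a,g), (b,a,h), (b,h,c), (b,h,d), (b,h,g), (c,a,b), (c,a,c), (c,a,d), (c,a,g), (c,a,h), … and 26 more.
Total: 38.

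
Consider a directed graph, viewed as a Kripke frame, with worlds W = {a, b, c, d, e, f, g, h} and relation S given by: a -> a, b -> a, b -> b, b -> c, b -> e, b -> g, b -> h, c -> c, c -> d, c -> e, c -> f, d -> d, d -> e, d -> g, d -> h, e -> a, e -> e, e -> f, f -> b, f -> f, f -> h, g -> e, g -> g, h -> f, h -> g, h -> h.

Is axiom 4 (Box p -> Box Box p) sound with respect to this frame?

No

By correspondence theory, 4 is valid on a frame iff S is transitive.
Transitive: no — b S c and c S d, but not b S d.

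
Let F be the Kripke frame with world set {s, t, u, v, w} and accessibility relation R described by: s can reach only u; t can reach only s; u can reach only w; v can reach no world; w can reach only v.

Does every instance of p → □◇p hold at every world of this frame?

Axiom B corresponds to the accessibility relation being symmetric.
Symmetric: no — s R u but not u R s.

No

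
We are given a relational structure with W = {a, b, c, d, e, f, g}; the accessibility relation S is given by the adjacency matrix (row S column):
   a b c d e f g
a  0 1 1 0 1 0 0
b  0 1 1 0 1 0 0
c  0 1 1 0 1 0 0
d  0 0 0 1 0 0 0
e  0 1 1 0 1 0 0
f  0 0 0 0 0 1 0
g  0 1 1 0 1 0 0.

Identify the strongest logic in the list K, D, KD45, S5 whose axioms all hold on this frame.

Serial (axiom D): yes — every world has a successor (e.g. a S b).
Euclidean (axiom 5): yes — any two successors of a common world are S-related.
Transitive (axiom 4): yes — every two-step S-path is closed by a direct edge.
Reflexive (axiom T): no — a is not related to itself.
So F validates K, D, KD45; S5 would additionally require S to be reflexive. The strongest is KD45.

KD45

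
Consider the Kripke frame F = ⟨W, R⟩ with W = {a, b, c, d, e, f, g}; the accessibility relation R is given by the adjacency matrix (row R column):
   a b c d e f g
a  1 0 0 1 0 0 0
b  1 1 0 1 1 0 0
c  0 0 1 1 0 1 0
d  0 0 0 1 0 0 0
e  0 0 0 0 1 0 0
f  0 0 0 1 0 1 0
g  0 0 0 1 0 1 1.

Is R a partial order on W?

Reflexive: yes — every world is R-related to itself.
Transitive: yes — every two-step R-path is closed by a direct edge.
Antisymmetric: yes — no distinct pair is related both ways.
So R is a partial order.

Yes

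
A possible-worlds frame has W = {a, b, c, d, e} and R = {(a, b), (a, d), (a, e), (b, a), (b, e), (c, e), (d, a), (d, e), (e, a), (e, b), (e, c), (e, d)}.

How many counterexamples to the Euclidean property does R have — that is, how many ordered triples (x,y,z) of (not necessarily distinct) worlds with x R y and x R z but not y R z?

22

Enumerating: (a,b,b), (a,b,d), (a,d,b), (a,d,d), (a,e,e), (b,a,a), (b,e,e), (c,e,e), (d,a,a), (d,e,e), (e,a,a), (e,a,c), … and 10 more.
Total: 22.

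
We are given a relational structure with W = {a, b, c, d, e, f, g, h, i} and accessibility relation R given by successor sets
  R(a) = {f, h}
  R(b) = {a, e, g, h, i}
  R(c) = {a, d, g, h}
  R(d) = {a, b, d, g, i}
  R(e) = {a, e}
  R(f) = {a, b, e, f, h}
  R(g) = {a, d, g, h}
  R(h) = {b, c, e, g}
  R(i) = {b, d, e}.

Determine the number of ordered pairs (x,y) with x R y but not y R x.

Enumerating: (a,h), (b,a), (b,e), (b,g), (c,a), (c,d), (c,g), (d,a), (d,b), (e,a), (f,b), (f,e), (f,h), (g,a), (h,e), (i,e).

16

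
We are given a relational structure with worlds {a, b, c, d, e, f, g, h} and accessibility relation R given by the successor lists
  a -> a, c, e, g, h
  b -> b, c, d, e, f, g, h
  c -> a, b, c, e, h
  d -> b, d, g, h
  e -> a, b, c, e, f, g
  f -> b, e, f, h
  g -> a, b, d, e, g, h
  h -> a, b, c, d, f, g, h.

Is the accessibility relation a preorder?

No

Reflexive: yes — every world is R-related to itself.
Transitive: no — a R c and c R b, but not a R b.
So R is not a preorder.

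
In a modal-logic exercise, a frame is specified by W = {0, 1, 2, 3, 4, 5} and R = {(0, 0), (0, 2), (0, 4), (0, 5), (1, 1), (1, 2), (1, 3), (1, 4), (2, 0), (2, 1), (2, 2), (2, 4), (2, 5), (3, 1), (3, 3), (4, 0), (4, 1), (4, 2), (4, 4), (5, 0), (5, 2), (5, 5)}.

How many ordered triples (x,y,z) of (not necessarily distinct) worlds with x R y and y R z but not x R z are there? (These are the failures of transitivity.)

Enumerating: (0,2,1), (0,4,1), (1,2,0), (1,2,5), (1,4,0), (2,1,3), (3,1,2), (3,1,4), (4,0,5), (4,1,3), (4,2,5), (5,0,4), (5,2,1), (5,2,4).

14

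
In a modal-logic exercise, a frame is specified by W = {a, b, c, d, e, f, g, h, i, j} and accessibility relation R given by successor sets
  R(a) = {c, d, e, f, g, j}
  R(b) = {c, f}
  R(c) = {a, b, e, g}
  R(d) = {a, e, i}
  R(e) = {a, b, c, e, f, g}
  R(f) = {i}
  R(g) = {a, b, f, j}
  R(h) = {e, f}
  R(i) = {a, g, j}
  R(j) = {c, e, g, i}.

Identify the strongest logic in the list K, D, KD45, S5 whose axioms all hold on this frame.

D

Serial (axiom D): yes — every world has a successor (e.g. a R c).
Euclidean (axiom 5): no — a R c and a R d, but not c R d.
Transitive (axiom 4): no — a R c and c R b, but not a R b.
Reflexive (axiom T): no — a is not related to itself.
So F validates K, D; KD45 would additionally require R to be Euclidean and transitive. The strongest is D.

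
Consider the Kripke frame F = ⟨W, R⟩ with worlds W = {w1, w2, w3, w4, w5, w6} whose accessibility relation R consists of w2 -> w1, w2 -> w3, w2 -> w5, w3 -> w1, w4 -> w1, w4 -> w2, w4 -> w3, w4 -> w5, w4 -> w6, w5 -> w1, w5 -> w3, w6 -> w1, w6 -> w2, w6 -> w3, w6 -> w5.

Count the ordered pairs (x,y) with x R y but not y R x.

Enumerating: (w2,w1), (w2,w3), (w2,w5), (w3,w1), (w4,w1), (w4,w2), (w4,w3), (w4,w5), (w4,w6), (w5,w1), (w5,w3), (w6,w1), (w6,w2), (w6,w3), (w6,w5).

15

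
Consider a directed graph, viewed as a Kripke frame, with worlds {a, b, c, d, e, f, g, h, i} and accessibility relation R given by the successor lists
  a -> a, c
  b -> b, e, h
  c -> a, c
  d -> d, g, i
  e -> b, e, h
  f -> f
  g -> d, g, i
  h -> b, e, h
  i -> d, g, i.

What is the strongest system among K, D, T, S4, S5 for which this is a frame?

S5

Serial (axiom D): yes — every world has a successor (e.g. a R a).
Reflexive (axiom T): yes — every world is R-related to itself.
Transitive (axiom 4): yes — every two-step R-path is closed by a direct edge.
Euclidean (axiom 5): yes — any two successors of a common world are R-related.
So F validates K, D, T, S4, S5. The strongest is S5.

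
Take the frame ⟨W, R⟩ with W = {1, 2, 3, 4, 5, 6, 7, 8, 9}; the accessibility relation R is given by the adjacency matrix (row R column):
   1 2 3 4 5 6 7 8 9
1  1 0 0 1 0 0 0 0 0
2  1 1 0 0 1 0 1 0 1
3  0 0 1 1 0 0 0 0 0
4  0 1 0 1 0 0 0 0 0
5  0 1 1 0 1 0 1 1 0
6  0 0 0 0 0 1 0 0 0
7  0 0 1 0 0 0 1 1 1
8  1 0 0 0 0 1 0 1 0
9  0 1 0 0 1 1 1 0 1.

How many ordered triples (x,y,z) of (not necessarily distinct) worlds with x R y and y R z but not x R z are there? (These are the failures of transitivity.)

Enumerating: (1,4,2), (2,1,4), (2,5,3), (2,5,8), (2,7,3), (2,7,8), (2,9,6), (3,4,2), (4,2,1), (4,2,5), (4,2,7), (4,2,9), … and 18 more.
Total: 30.

30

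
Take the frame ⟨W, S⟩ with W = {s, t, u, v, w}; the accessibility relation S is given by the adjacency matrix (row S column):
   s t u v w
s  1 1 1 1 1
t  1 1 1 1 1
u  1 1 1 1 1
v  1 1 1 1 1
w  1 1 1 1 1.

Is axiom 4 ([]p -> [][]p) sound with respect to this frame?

Yes

Axiom 4 corresponds to the accessibility relation being transitive.
Transitive: yes — every two-step S-path is closed by a direct edge.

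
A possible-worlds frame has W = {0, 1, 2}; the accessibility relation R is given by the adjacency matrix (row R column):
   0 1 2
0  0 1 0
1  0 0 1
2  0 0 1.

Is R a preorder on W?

Reflexive: no — 0 is not related to itself.
Transitive: no — 0 R 1 and 1 R 2, but not 0 R 2.
So R is not a preorder.

No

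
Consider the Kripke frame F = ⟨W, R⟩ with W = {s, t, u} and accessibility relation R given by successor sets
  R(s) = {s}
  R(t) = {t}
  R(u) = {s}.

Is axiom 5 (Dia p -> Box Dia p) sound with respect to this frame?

Yes

The schema 5 characterises exactly the Euclidean frames.
Euclidean: yes — any two successors of a common world are R-related.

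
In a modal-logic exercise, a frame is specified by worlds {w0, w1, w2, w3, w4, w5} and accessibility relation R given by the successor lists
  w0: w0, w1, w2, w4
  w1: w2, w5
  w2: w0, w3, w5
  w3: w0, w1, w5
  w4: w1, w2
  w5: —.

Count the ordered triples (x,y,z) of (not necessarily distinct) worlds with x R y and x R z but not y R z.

Enumerating: (w0,w1,w0), (w0,w1,w1), (w0,w1,w4), (w0,w2,w1), (w0,w2,w2), (w0,w2,w4), (w0,w4,w0), (w0,w4,w4), (w1,w2,w2), (w1,w5,w2), (w1,w5,w5), (w2,w0,w3), … and 14 more.
Total: 26.

26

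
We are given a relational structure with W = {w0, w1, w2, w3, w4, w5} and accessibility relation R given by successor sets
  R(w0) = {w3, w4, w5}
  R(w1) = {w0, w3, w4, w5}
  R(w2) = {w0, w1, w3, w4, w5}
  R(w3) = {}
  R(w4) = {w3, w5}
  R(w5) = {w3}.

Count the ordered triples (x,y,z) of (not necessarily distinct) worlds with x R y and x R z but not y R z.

Enumerating: (w0,w3,w3), (w0,w3,w4), (w0,w3,w5), (w0,w4,w4), (w0,w5,w4), (w0,w5,w5), (w1,w0,w0), (w1,w3,w0), (w1,w3,w3), (w1,w3,w4), (w1,w3,w5), (w1,w4,w0), … and 23 more.
Total: 35.

35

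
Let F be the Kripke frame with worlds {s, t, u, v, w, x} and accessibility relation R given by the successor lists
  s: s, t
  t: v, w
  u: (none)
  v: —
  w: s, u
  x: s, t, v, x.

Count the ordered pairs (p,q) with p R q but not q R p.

8

Enumerating: (s,t), (t,v), (t,w), (w,s), (w,u), (x,s), (x,t), (x,v).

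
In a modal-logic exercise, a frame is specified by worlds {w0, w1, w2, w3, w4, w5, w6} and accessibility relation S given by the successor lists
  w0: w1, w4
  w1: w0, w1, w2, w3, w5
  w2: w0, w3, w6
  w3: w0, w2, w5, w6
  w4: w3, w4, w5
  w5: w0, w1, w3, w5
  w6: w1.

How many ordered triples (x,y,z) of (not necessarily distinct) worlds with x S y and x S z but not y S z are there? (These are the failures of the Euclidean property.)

Enumerating: (w0,w1,w4), (w0,w4,w1), (w1,w0,w0), (w1,w0,w2), (w1,w0,w3), (w1,w0,w5), (w1,w2,w1), (w1,w2,w2), (w1,w2,w5), (w1,w3,w1), (w1,w3,w3), (w1,w5,w2), … and 27 more.
Total: 39.

39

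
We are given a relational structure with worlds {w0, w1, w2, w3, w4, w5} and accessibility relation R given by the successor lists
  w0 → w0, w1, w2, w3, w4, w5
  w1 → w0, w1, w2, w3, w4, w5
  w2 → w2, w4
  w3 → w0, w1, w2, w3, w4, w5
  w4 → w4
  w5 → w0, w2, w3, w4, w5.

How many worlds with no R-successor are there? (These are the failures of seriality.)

0

R is serial; there are no such worlds.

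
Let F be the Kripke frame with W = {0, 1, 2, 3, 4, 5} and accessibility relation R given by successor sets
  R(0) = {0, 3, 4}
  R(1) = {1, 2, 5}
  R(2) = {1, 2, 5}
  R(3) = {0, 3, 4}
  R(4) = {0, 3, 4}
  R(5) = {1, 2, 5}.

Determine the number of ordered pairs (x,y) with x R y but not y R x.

0

R is symmetric; there are no such tuples.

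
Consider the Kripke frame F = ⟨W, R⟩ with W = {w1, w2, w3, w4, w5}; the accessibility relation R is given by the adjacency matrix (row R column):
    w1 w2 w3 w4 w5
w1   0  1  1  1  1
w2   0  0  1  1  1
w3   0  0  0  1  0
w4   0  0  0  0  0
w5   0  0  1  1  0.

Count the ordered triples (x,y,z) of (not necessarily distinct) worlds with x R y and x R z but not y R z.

Enumerating: (w1,w2,w2), (w1,w3,w2), (w1,w3,w3), (w1,w3,w5), (w1,w4,w2), (w1,w4,w3), (w1,w4,w4), (w1,w4,w5), (w1,w5,w2), (w1,w5,w5), (w2,w3,w3), (w2,w3,w5), … and 8 more.
Total: 20.

20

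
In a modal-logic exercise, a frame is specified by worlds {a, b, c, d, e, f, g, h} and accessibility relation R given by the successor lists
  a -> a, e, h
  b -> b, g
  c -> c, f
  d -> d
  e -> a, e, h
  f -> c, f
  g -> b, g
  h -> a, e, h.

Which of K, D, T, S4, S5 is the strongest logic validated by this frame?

S5

Serial (axiom D): yes — every world has a successor (e.g. a R a).
Reflexive (axiom T): yes — every world is R-related to itself.
Transitive (axiom 4): yes — every two-step R-path is closed by a direct edge.
Euclidean (axiom 5): yes — any two successors of a common world are R-related.
So F validates K, D, T, S4, S5. The strongest is S5.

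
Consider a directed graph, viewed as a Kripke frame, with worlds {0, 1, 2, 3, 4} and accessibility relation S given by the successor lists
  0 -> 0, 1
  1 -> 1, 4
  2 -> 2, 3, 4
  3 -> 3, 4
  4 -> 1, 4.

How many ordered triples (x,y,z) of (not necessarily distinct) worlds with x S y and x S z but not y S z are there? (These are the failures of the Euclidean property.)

Enumerating: (0,1,0), (2,3,2), (2,4,2), (2,4,3), (3,4,3).

5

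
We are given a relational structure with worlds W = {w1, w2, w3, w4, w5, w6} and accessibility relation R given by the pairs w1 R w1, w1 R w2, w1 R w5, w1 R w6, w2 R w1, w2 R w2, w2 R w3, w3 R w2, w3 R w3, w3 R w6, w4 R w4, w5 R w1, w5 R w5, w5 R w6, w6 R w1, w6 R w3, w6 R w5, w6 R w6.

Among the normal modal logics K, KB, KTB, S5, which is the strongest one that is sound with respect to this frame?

Symmetric (axiom B): yes — every pair in R has its reverse in R.
Reflexive (axiom T): yes — every world is R-related to itself.
Euclidean (axiom 5): no — w1 R w2 and w1 R w5, but not w2 R w5.
So F validates K, KB, KTB; S5 would additionally require R to be Euclidean. The strongest is KTB.

KTB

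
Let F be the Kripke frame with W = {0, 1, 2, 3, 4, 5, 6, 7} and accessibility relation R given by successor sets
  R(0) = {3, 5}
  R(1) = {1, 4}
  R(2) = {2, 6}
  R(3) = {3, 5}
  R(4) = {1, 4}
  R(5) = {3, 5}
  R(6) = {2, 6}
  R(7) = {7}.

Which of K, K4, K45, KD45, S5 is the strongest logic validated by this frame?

Transitive (axiom 4): yes — every two-step R-path is closed by a direct edge.
Euclidean (axiom 5): yes — any two successors of a common world are R-related.
Serial (axiom D): yes — every world has a successor (e.g. 0 R 3).
Reflexive (axiom T): no — 0 is not related to itself.
So F validates K, K4, K45, KD45; S5 would additionally require R to be reflexive. The strongest is KD45.

KD45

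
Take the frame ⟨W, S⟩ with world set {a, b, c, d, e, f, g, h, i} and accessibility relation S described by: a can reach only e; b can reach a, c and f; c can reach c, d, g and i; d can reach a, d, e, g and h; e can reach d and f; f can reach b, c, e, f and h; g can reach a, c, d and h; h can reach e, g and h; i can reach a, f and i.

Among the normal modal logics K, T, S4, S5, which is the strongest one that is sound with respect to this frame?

K

Reflexive (axiom T): no — a is not related to itself.
Transitive (axiom 4): no — a S e and e S d, but not a S d.
Euclidean (axiom 5): no — b S a and b S c, but not a S c.
So F validates K; T would additionally require S to be reflexive. The strongest is K.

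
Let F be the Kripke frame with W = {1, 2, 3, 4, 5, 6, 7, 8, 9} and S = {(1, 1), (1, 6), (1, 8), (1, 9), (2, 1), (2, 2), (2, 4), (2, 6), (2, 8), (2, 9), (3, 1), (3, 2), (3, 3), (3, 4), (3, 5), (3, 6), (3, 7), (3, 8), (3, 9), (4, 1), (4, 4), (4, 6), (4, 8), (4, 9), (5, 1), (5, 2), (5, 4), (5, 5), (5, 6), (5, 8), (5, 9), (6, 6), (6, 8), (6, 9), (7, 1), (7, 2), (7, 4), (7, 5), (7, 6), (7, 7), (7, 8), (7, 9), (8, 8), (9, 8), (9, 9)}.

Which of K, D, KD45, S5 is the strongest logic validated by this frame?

Serial (axiom D): yes — every world has a successor (e.g. 1 S 1).
Euclidean (axiom 5): no — 1 S 8 and 1 S 6, but not 8 S 6.
Transitive (axiom 4): yes — every two-step S-path is closed by a direct edge.
Reflexive (axiom T): yes — every world is S-related to itself.
So F validates K, D; KD45 would additionally require S to be Euclidean. The strongest is D.

D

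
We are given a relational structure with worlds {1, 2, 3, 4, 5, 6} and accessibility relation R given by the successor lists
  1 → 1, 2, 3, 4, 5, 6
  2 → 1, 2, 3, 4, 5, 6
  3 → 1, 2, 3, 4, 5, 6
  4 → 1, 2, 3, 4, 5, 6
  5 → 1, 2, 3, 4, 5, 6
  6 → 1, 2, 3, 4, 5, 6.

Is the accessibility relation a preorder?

Reflexive: yes — every world is R-related to itself.
Transitive: yes — every two-step R-path is closed by a direct edge.
So R is a preorder.

Yes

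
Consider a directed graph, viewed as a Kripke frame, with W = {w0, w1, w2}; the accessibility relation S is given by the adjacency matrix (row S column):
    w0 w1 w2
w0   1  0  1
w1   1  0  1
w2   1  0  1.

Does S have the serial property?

Serial: yes — every world has a successor (e.g. w0 S w0).

Yes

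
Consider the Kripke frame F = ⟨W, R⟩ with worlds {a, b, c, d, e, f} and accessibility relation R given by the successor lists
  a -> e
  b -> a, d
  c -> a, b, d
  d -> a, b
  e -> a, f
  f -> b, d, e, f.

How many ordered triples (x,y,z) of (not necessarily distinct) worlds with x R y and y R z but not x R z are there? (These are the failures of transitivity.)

14

Enumerating: (a,e,a), (a,e,f), (b,a,e), (b,d,b), (c,a,e), (d,a,e), (d,b,d), (e,a,e), (e,f,b), (e,f,d), (e,f,e), (f,b,a), (f,d,a), (f,e,a).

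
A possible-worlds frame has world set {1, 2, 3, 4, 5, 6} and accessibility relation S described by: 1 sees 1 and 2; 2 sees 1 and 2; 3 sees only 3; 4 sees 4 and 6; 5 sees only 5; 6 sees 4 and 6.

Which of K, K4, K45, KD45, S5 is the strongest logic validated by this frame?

Transitive (axiom 4): yes — every two-step S-path is closed by a direct edge.
Euclidean (axiom 5): yes — any two successors of a common world are S-related.
Serial (axiom D): yes — every world has a successor (e.g. 1 S 1).
Reflexive (axiom T): yes — every world is S-related to itself.
So F validates K, K4, K45, KD45, S5. The strongest is S5.

S5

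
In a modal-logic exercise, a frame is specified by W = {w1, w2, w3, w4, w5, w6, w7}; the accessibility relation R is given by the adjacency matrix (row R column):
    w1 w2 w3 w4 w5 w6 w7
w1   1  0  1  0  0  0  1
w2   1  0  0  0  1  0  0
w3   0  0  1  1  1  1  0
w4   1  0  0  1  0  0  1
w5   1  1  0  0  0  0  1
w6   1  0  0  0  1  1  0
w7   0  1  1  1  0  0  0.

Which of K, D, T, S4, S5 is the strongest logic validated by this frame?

Serial (axiom D): yes — every world has a successor (e.g. w1 R w1).
Reflexive (axiom T): no — w2 is not related to itself.
Transitive (axiom 4): no — w1 R w3 and w3 R w4, but not w1 R w4.
Euclidean (axiom 5): no — w1 R w3 and w1 R w7, but not w3 R w7.
So F validates K, D; T would additionally require R to be reflexive. The strongest is D.

D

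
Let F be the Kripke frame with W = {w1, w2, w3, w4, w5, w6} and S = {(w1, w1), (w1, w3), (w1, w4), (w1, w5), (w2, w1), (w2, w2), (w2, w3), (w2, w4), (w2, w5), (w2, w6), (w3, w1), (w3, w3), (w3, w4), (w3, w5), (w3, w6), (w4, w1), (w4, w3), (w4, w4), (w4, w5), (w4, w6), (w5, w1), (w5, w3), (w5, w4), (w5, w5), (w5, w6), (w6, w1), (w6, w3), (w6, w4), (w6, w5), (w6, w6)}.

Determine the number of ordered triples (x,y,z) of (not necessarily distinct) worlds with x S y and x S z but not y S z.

Enumerating: (w2,w1,w2), (w2,w1,w6), (w2,w3,w2), (w2,w4,w2), (w2,w5,w2), (w2,w6,w2), (w3,w1,w6), (w4,w1,w6), (w5,w1,w6), (w6,w1,w6).

10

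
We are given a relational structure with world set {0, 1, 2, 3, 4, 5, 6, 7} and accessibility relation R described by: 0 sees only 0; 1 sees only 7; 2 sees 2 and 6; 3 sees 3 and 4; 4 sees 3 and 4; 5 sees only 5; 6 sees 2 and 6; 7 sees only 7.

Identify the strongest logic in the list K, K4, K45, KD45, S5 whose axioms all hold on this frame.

KD45

Transitive (axiom 4): yes — every two-step R-path is closed by a direct edge.
Euclidean (axiom 5): yes — any two successors of a common world are R-related.
Serial (axiom D): yes — every world has a successor (e.g. 0 R 0).
Reflexive (axiom T): no — 1 is not related to itself.
So F validates K, K4, K45, KD45; S5 would additionally require R to be reflexive. The strongest is KD45.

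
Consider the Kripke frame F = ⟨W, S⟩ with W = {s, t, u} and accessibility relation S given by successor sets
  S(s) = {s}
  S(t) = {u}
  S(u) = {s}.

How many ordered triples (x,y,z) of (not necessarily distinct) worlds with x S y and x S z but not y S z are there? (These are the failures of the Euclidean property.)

1

Enumerating: (t,u,u).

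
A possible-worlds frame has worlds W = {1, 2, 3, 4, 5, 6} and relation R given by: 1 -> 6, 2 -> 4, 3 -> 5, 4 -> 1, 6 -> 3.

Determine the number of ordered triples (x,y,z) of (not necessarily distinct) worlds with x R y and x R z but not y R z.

Enumerating: (1,6,6), (2,4,4), (3,5,5), (4,1,1), (6,3,3).

5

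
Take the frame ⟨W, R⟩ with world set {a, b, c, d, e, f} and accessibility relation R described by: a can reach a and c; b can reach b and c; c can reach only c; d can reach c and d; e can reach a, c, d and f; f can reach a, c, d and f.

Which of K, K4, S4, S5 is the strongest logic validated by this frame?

Transitive (axiom 4): yes — every two-step R-path is closed by a direct edge.
Reflexive (axiom T): no — e is not related to itself.
Euclidean (axiom 5): no — e R a and e R d, but not a R d.
So F validates K, K4; S4 would additionally require R to be reflexive. The strongest is K4.

K4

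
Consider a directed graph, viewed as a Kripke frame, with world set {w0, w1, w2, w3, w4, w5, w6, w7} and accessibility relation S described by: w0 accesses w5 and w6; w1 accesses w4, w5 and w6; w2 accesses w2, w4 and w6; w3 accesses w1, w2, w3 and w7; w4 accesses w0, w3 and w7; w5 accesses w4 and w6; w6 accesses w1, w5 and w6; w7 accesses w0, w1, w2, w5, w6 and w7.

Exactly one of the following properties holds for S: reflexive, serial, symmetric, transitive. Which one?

Reflexive: no — w0 is not related to itself.
Serial: yes — every world has a successor (e.g. w0 S w5).
Symmetric: no — w0 S w5 but not w5 S w0.
Transitive: no — w0 S w5 and w5 S w4, but not w0 S w4.
Only serial holds.

serial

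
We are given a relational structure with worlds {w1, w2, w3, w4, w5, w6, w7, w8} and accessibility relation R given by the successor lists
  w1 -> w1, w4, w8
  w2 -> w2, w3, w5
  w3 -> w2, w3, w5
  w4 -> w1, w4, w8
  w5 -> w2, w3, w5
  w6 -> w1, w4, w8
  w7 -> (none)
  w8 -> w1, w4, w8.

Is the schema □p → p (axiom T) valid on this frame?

By correspondence theory, T is valid on a frame iff R is reflexive.
Reflexive: no — w6 is not related to itself.

No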